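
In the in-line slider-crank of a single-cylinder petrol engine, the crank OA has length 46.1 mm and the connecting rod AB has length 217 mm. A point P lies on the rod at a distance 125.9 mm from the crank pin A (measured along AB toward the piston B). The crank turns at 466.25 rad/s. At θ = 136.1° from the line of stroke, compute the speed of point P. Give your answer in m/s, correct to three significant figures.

15.0

ω = 466.2 rad/s.  Crank-pin speed |V_A| = rω = 21.494 m/s, perpendicular to OA.
Rod angle: sinφ = −(r/L) sinθ ⇒ φ = -8.471°; ω_rod = −rω cosθ/√(L²−r²sin²θ) = +72.159 rad/s.
V_P = V_A + ω_rod × AP, with AP = 0.1259 m along the rod.
Components: V_Px = −rω sinθ − a·ω_rod·sinφ = -13.566 m/s;  V_Py = rω cosθ + a·ω_rod·cosφ = -6.5019 m/s.
|V_P| = √(V_Px² + V_Py²) = 15.043 m/s.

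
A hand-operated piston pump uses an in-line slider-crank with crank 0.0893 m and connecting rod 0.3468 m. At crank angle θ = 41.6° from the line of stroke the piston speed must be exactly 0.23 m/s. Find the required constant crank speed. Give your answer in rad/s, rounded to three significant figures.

3.25

For an in-line slider-crank, |v_piston| = rω|sinθ|·[1 + r cosθ/√(L² − r² sin²θ)].
With r = 0.0893 m, L = 0.3468 m, θ = 41.6°: the bracketed kinematic factor |dx/dθ| = 0.070876 m.
ω = v/|dx/dθ| = 0.23/0.070876 = 3.2451 rad/s.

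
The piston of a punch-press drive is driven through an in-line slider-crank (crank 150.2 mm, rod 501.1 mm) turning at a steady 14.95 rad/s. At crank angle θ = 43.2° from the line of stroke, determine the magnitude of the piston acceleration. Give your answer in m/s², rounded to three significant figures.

25.4

ω = 14.95 rad/s
x(θ) = r cosθ + √(L² − r² sin²θ); with ω constant, a = ω²·d²x/dθ².
d²x/dθ² = −r cosθ − r²(cos2θ)/√u − r⁴ sin²2θ/(4u^{3/2}),  u = L² − r² sin²θ = 0.240529 m².
Substituting r = 0.1502 m, L = 0.5011 m, θ = 43.2°: d²x/dθ² = -0.11345 m.
a = ω²·d²x/dθ² = (14.95)²·(-0.11345) = -25.357 m/s²;  |a| = 25.357 m/s².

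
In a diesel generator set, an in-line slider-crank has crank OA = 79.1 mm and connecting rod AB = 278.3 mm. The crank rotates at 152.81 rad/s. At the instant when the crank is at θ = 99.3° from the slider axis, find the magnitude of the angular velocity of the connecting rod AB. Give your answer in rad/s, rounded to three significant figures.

ω = 152.8 rad/s
The rod makes angle φ with the slider axis where L sinφ = r sinθ; differentiating, L cosφ·φ̇ = r ω cosθ.
L cosφ = √(L² − r² sin²θ) = 0.26713 m.
|ω_rod| = r ω |cosθ| / √(L² − r² sin²θ) = 0.0791·152.8·0.16160/0.26713 = 7.3124 rad/s.

7.31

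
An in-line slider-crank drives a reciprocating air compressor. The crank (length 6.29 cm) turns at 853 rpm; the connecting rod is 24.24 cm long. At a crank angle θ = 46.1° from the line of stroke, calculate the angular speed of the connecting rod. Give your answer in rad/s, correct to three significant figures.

16.4

ω = 89.33 rad/s (converted from 853 rpm).
The rod makes angle φ with the slider axis where L sinφ = r sinθ; differentiating, L cosφ·φ̇ = r ω cosθ.
L cosφ = √(L² − r² sin²θ) = 0.23813 m.
|ω_rod| = r ω |cosθ| / √(L² − r² sin²θ) = 0.0629·89.33·0.69340/0.23813 = 16.361 rad/s.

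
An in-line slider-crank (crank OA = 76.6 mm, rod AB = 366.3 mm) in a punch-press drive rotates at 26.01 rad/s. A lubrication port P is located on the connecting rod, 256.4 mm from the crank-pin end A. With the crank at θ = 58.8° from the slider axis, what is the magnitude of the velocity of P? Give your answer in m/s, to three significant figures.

1.86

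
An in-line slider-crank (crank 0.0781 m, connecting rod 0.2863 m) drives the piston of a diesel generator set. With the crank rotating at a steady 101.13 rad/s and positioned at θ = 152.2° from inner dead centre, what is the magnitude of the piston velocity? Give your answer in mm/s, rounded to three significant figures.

2790

ω = 101.1 rad/s
For an in-line slider-crank, x = r cosθ + √(L² − r² sin²θ), so v = −rω sinθ·[1 + r cosθ/√(L² − r² sin²θ)].
With r = 0.0781 m, L = 0.2863 m, θ = 152.2°: √(L² − r² sin²θ) = 0.28397 m.
v = −0.0781·101.1·0.46639·[1 + 0.0781·-0.88458/0.28397] = -2.7875 m/s.
|v| = 2.7875 m/s = 2787.5 mm/s.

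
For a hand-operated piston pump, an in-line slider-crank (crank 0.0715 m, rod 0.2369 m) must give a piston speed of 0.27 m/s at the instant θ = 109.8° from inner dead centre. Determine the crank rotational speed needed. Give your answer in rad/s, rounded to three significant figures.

For an in-line slider-crank, |v_piston| = rω|sinθ|·[1 + r cosθ/√(L² − r² sin²θ)].
With r = 0.0715 m, L = 0.2369 m, θ = 109.8°: the bracketed kinematic factor |dx/dθ| = 0.0601 m.
ω = v/|dx/dθ| = 0.27/0.0601 = 4.4925 rad/s.

4.49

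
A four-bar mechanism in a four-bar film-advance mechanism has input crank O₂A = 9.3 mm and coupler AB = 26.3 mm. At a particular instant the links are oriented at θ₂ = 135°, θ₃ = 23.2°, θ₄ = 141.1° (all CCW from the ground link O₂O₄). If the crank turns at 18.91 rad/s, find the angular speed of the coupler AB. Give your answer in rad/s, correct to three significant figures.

ω₂ = 18.91 rad/s
Differentiating the loop-closure r₂e^{iθ₂}+r₃e^{iθ₃}=r₁+r₄e^{iθ₄} gives r₂ω₂e^{iθ₂}+r₃ω₃e^{iθ₃}=r₄ω₄e^{iθ₄}.
Eliminating the other unknown: ω₃ = r₂ω₂ sin(θ₄−θ₂) / [r₃ sin(θ₃−θ₄)].
Numerator sine = +0.10626; denominator sine = -0.88377.
Result = 0.0093·18.91·(+0.10626) / (0.0263·(-0.88377)) = -0.80402 rad/s; magnitude 0.80402 rad/s.

0.804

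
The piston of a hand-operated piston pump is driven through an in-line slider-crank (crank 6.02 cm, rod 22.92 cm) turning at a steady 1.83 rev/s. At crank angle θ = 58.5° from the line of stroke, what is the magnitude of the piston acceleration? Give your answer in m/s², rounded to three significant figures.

ω = 2π·1.83 = 11.5 rad/s
x(θ) = r cosθ + √(L² − r² sin²θ); with ω constant, a = ω²·d²x/dθ².
d²x/dθ² = −r cosθ − r²(cos2θ)/√u − r⁴ sin²2θ/(4u^{3/2}),  u = L² − r² sin²θ = 0.049898 m².
Substituting r = 0.0602 m, L = 0.2292 m, θ = 58.5°: d²x/dθ² = -0.024323 m.
a = ω²·d²x/dθ² = (11.5)²·(-0.024323) = -3.2157 m/s²;  |a| = 3.2157 m/s².

3.22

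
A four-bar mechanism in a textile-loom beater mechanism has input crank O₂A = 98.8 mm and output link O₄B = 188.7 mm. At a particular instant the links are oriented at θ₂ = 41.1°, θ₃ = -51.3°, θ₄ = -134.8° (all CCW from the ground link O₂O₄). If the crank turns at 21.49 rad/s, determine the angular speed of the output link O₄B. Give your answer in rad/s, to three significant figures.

ω₂ = 21.49 rad/s
Differentiating the loop-closure r₂e^{iθ₂}+r₃e^{iθ₃}=r₁+r₄e^{iθ₄} gives r₂ω₂e^{iθ₂}+r₃ω₃e^{iθ₃}=r₄ω₄e^{iθ₄}.
Eliminating the other unknown: ω₄ = r₂ω₂ sin(θ₂−θ₃) / [r₄ sin(θ₄−θ₃)].
Numerator sine = +0.99912; denominator sine = -0.99357.
Result = 0.0988·21.49·(+0.99912) / (0.1887·(-0.99357)) = -11.315 rad/s; magnitude 11.315 rad/s.

11.3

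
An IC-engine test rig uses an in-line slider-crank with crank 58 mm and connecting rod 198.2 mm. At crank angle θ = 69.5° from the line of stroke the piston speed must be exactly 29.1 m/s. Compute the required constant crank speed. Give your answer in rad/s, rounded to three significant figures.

For an in-line slider-crank, |v_piston| = rω|sinθ|·[1 + r cosθ/√(L² − r² sin²θ)].
With r = 0.058 m, L = 0.1982 m, θ = 69.5°: the bracketed kinematic factor |dx/dθ| = 0.060116 m.
ω = v/|dx/dθ| = 29.1/0.060116 = 484.06 rad/s.

484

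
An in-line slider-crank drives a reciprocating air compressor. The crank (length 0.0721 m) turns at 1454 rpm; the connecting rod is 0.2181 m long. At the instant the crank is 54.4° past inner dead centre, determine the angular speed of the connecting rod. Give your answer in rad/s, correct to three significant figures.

ω = 152.3 rad/s (converted from 1454 rpm).
The rod makes angle φ with the slider axis where L sinφ = r sinθ; differentiating, L cosφ·φ̇ = r ω cosθ.
L cosφ = √(L² − r² sin²θ) = 0.21007 m.
|ω_rod| = r ω |cosθ| / √(L² − r² sin²θ) = 0.0721·152.3·0.58212/0.21007 = 30.421 rad/s.

30.4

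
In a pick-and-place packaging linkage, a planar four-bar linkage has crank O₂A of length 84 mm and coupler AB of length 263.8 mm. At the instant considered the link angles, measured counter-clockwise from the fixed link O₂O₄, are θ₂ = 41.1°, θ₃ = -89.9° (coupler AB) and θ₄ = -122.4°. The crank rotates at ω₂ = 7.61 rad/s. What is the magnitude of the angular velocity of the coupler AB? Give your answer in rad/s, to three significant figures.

1.28

ω₂ = 7.61 rad/s
Differentiating the loop-closure r₂e^{iθ₂}+r₃e^{iθ₃}=r₁+r₄e^{iθ₄} gives r₂ω₂e^{iθ₂}+r₃ω₃e^{iθ₃}=r₄ω₄e^{iθ₄}.
Eliminating the other unknown: ω₃ = r₂ω₂ sin(θ₄−θ₂) / [r₃ sin(θ₃−θ₄)].
Numerator sine = -0.28402; denominator sine = +0.53730.
Result = 0.084·7.61·(-0.28402) / (0.2638·(+0.53730)) = -1.2809 rad/s; magnitude 1.2809 rad/s.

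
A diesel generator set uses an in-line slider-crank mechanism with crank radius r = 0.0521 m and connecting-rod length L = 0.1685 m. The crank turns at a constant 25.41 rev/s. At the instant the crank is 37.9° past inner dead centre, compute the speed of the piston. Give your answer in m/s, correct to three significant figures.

ω = 2π·25.4 = 159.7 rad/s
For an in-line slider-crank, x = r cosθ + √(L² − r² sin²θ), so v = −rω sinθ·[1 + r cosθ/√(L² − r² sin²θ)].
With r = 0.0521 m, L = 0.1685 m, θ = 37.9°: √(L² − r² sin²θ) = 0.16543 m.
v = −0.0521·159.7·0.61429·[1 + 0.0521·0.78908/0.16543] = -6.3795 m/s.
|v| = 6.3795 m/s.

6.38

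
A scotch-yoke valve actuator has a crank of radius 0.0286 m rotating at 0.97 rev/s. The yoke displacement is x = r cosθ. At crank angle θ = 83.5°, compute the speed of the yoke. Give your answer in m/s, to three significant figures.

ω = 6.095 rad/s (from 0.97 rev/s).
x = r cosθ ⇒ ẋ = −rω sinθ.
|v| = rω|sinθ| = 0.0286·6.095·|sin 83.5°| = 0.17319 m/s.

0.173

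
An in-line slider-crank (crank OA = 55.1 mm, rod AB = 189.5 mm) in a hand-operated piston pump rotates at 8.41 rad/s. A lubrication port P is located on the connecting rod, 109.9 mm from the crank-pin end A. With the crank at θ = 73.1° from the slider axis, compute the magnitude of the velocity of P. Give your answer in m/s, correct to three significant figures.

0.469

ω = 8.41 rad/s.  Crank-pin speed |V_A| = rω = 0.46339 m/s, perpendicular to OA.
Rod angle: sinφ = −(r/L) sinθ ⇒ φ = -16.153°; ω_rod = −rω cosθ/√(L²−r²sin²θ) = -0.74008 rad/s.
V_P = V_A + ω_rod × AP, with AP = 0.1099 m along the rod.
Components: V_Px = −rω sinθ − a·ω_rod·sinφ = -0.46601 m/s;  V_Py = rω cosθ + a·ω_rod·cosφ = +0.056585 m/s.
|V_P| = √(V_Px² + V_Py²) = 0.46943 m/s.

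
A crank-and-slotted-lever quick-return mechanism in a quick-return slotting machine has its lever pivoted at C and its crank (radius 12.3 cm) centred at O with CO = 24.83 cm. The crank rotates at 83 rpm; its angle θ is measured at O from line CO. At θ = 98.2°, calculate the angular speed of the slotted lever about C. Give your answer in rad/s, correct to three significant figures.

1.38

ω = 8.692 rad/s (from 83 rpm).
Crank pin A relative to C: A = (d + r cosθ, r sinθ); lever angle φ = atan2(r sinθ, d + r cosθ).
Differentiating tanφ: φ̇ = rω(d cosθ + r)/(d² + r² + 2dr cosθ).
d² + r² + 2dr cosθ = |CA|² = 0.0680699 m²;  d cosθ + r = +0.087585 m.
|ω_lever| = |0.123·8.692·+0.087585| / 0.0680699 = 1.3756 rad/s.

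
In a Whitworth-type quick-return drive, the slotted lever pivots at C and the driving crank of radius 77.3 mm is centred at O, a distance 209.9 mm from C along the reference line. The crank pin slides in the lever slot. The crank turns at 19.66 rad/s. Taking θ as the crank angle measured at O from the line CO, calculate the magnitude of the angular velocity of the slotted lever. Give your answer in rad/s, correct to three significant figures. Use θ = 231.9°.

2.64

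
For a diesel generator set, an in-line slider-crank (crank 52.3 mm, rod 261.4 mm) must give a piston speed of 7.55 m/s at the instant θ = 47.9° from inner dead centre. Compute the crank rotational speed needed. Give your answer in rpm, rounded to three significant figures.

For an in-line slider-crank, |v_piston| = rω|sinθ|·[1 + r cosθ/√(L² − r² sin²θ)].
With r = 0.0523 m, L = 0.2614 m, θ = 47.9°: the bracketed kinematic factor |dx/dθ| = 0.044069 m.
ω = v/|dx/dθ| = 7.55/0.044069 = 171.32 rad/s.
N = 60ω/(2π) = 1636 rpm.

1640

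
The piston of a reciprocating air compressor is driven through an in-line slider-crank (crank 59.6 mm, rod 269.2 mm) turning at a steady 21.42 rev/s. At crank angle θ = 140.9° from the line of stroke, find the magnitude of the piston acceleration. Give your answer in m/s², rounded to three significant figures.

786

ω = 2π·21.4 = 134.6 rad/s
x(θ) = r cosθ + √(L² − r² sin²θ); with ω constant, a = ω²·d²x/dθ².
d²x/dθ² = −r cosθ − r²(cos2θ)/√u − r⁴ sin²2θ/(4u^{3/2}),  u = L² − r² sin²θ = 0.0710558 m².
Substituting r = 0.0596 m, L = 0.2692 m, θ = 140.9°: d²x/dθ² = +0.043368 m.
a = ω²·d²x/dθ² = (134.6)²·(+0.043368) = +785.53 m/s²;  |a| = 785.53 m/s².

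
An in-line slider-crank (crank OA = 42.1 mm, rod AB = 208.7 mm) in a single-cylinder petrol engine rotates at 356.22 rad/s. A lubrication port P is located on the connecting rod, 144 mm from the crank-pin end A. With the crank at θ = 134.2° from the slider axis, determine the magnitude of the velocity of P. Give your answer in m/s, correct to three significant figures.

10.2

ω = 356.2 rad/s.  Crank-pin speed |V_A| = rω = 14.997 m/s, perpendicular to OA.
Rod angle: sinφ = −(r/L) sinθ ⇒ φ = -8.315°; ω_rod = −rω cosθ/√(L²−r²sin²θ) = +50.629 rad/s.
V_P = V_A + ω_rod × AP, with AP = 0.144 m along the rod.
Components: V_Px = −rω sinθ − a·ω_rod·sinφ = -9.697 m/s;  V_Py = rω cosθ + a·ω_rod·cosφ = -3.2413 m/s.
|V_P| = √(V_Px² + V_Py²) = 10.224 m/s.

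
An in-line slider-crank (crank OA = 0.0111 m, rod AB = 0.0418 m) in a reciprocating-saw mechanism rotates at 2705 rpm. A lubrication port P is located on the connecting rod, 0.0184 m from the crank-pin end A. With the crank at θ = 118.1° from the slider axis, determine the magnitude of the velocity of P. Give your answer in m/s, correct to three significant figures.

2.74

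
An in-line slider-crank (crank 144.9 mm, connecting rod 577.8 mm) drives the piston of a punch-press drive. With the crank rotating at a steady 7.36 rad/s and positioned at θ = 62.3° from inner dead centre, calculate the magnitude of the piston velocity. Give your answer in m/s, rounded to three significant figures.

ω = 7.36 rad/s
For an in-line slider-crank, x = r cosθ + √(L² − r² sin²θ), so v = −rω sinθ·[1 + r cosθ/√(L² − r² sin²θ)].
With r = 0.1449 m, L = 0.5778 m, θ = 62.3°: √(L² − r² sin²θ) = 0.56338 m.
v = −0.1449·7.36·0.88539·[1 + 0.1449·0.46484/0.56338] = -1.0571 m/s.
|v| = 1.0571 m/s.

1.06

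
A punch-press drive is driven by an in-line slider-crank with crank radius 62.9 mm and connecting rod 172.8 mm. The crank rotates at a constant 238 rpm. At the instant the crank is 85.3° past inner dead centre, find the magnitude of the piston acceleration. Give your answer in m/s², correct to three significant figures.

11.8

ω = 2π·238/60 = 24.92 rad/s
x(θ) = r cosθ + √(L² − r² sin²θ); with ω constant, a = ω²·d²x/dθ².
d²x/dθ² = −r cosθ − r²(cos2θ)/√u − r⁴ sin²2θ/(4u^{3/2}),  u = L² − r² sin²θ = 0.02593 m².
Substituting r = 0.0629 m, L = 0.1728 m, θ = 85.3°: d²x/dθ² = +0.019061 m.
a = ω²·d²x/dθ² = (24.92)²·(+0.019061) = +11.84 m/s²;  |a| = 11.84 m/s².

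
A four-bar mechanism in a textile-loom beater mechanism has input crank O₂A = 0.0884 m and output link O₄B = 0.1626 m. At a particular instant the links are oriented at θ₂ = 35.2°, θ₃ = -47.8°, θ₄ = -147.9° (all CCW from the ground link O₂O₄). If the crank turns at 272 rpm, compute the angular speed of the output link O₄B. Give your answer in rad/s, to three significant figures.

15.6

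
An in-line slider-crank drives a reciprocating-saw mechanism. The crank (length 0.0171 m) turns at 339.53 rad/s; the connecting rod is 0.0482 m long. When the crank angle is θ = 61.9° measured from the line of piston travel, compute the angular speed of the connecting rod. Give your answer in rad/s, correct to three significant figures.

ω = 339.5 rad/s
The rod makes angle φ with the slider axis where L sinφ = r sinθ; differentiating, L cosφ·φ̇ = r ω cosθ.
L cosφ = √(L² − r² sin²θ) = 0.045779 m.
|ω_rod| = r ω |cosθ| / √(L² − r² sin²θ) = 0.0171·339.5·0.47101/0.045779 = 59.737 rad/s.

59.7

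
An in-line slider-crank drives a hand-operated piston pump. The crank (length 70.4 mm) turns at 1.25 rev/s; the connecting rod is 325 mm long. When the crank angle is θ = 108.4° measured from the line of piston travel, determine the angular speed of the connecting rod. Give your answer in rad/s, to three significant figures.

0.549

ω = 7.854 rad/s (converted from 1.25 rev/s).
The rod makes angle φ with the slider axis where L sinφ = r sinθ; differentiating, L cosφ·φ̇ = r ω cosθ.
L cosφ = √(L² − r² sin²θ) = 0.31806 m.
|ω_rod| = r ω |cosθ| / √(L² − r² sin²θ) = 0.0704·7.854·0.31565/0.31806 = 0.54873 rad/s.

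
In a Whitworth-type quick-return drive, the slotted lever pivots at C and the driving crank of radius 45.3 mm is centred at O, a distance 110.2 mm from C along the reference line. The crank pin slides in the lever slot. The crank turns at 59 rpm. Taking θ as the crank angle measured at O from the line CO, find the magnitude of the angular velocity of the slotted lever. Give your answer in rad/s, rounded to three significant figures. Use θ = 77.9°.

1.18

ω = 6.178 rad/s (from 59 rpm).
Crank pin A relative to C: A = (d + r cosθ, r sinθ); lever angle φ = atan2(r sinθ, d + r cosθ).
Differentiating tanφ: φ̇ = rω(d cosθ + r)/(d² + r² + 2dr cosθ).
d² + r² + 2dr cosθ = |CA|² = 0.016289 m²;  d cosθ + r = +0.0684 m.
|ω_lever| = |0.0453·6.178·+0.0684| / 0.016289 = 1.1753 rad/s.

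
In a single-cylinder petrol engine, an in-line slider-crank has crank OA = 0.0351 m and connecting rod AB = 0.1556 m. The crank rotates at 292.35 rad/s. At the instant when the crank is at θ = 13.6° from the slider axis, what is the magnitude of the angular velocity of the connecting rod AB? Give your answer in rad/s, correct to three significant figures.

64.2

ω = 292.4 rad/s
The rod makes angle φ with the slider axis where L sinφ = r sinθ; differentiating, L cosφ·φ̇ = r ω cosθ.
L cosφ = √(L² − r² sin²θ) = 0.15538 m.
|ω_rod| = r ω |cosθ| / √(L² − r² sin²θ) = 0.0351·292.4·0.97196/0.15538 = 64.189 rad/s.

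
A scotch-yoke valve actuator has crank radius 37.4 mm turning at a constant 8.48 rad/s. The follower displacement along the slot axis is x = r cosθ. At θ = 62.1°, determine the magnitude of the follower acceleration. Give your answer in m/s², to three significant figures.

ω = 8.48 rad/s
x = r cosθ ⇒ ẍ = −rω² cosθ (ω constant).
|a| = rω²|cosθ| = 0.0374·(8.48)²·|cos 62.1°| = 1.2585 m/s².

1.26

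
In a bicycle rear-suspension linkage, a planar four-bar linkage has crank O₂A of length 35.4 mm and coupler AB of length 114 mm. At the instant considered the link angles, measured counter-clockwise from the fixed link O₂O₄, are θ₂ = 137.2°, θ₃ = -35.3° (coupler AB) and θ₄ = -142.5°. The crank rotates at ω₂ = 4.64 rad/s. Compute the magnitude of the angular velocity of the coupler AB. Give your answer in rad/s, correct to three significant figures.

1.49

ω₂ = 4.64 rad/s
Differentiating the loop-closure r₂e^{iθ₂}+r₃e^{iθ₃}=r₁+r₄e^{iθ₄} gives r₂ω₂e^{iθ₂}+r₃ω₃e^{iθ₃}=r₄ω₄e^{iθ₄}.
Eliminating the other unknown: ω₃ = r₂ω₂ sin(θ₄−θ₂) / [r₃ sin(θ₃−θ₄)].
Numerator sine = +0.98570; denominator sine = +0.95528.
Result = 0.0354·4.64·(+0.98570) / (0.114·(+0.95528)) = +1.4867 rad/s; magnitude 1.4867 rad/s.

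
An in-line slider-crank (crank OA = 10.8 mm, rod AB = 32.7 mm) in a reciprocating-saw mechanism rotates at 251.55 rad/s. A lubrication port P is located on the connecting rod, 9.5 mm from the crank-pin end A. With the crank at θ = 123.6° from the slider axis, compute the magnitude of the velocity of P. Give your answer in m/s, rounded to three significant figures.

2.39

ω = 251.6 rad/s.  Crank-pin speed |V_A| = rω = 2.7167 m/s, perpendicular to OA.
Rod angle: sinφ = −(r/L) sinθ ⇒ φ = -15.968°; ω_rod = −rω cosθ/√(L²−r²sin²θ) = +47.821 rad/s.
V_P = V_A + ω_rod × AP, with AP = 0.0095 m along the rod.
Components: V_Px = −rω sinθ − a·ω_rod·sinφ = -2.1379 m/s;  V_Py = rω cosθ + a·ω_rod·cosφ = -1.0666 m/s.
|V_P| = √(V_Px² + V_Py²) = 2.3892 m/s.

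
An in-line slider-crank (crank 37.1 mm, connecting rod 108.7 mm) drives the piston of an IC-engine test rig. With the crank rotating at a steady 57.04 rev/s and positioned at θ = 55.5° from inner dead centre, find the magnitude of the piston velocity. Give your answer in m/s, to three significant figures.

13.2

ω = 2π·57 = 358.4 rad/s
For an in-line slider-crank, x = r cosθ + √(L² − r² sin²θ), so v = −rω sinθ·[1 + r cosθ/√(L² − r² sin²θ)].
With r = 0.0371 m, L = 0.1087 m, θ = 55.5°: √(L² − r² sin²θ) = 0.10431 m.
v = −0.0371·358.4·0.82413·[1 + 0.0371·0.56641/0.10431] = -13.165 m/s.
|v| = 13.165 m/s.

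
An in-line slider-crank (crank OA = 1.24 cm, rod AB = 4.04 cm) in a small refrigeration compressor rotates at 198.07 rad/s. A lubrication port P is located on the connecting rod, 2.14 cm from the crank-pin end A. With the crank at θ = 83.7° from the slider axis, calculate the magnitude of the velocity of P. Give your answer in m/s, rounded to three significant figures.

2.49

ω = 198.1 rad/s.  Crank-pin speed |V_A| = rω = 2.4561 m/s, perpendicular to OA.
Rod angle: sinφ = −(r/L) sinθ ⇒ φ = -17.763°; ω_rod = −rω cosθ/√(L²−r²sin²θ) = -7.0051 rad/s.
V_P = V_A + ω_rod × AP, with AP = 0.0214 m along the rod.
Components: V_Px = −rω sinθ − a·ω_rod·sinφ = -2.487 m/s;  V_Py = rω cosθ + a·ω_rod·cosφ = +0.12675 m/s.
|V_P| = √(V_Px² + V_Py²) = 2.4902 m/s.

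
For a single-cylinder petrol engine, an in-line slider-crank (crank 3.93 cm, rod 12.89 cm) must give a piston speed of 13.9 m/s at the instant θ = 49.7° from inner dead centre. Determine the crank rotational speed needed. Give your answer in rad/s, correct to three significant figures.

For an in-line slider-crank, |v_piston| = rω|sinθ|·[1 + r cosθ/√(L² − r² sin²θ)].
With r = 0.0393 m, L = 0.1289 m, θ = 49.7°: the bracketed kinematic factor |dx/dθ| = 0.03605 m.
ω = v/|dx/dθ| = 13.9/0.03605 = 385.58 rad/s.

386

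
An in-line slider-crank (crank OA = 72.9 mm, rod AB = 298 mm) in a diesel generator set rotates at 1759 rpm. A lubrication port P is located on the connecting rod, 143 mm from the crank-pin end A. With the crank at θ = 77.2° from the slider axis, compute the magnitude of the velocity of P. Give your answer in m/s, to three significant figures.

13.5

ω = 184.2 rad/s.  Crank-pin speed |V_A| = rω = 13.428 m/s, perpendicular to OA.
Rod angle: sinφ = −(r/L) sinθ ⇒ φ = -13.801°; ω_rod = −rω cosθ/√(L²−r²sin²θ) = -10.28 rad/s.
V_P = V_A + ω_rod × AP, with AP = 0.143 m along the rod.
Components: V_Px = −rω sinθ − a·ω_rod·sinφ = -13.445 m/s;  V_Py = rω cosθ + a·ω_rod·cosφ = +1.5474 m/s.
|V_P| = √(V_Px² + V_Py²) = 13.534 m/s.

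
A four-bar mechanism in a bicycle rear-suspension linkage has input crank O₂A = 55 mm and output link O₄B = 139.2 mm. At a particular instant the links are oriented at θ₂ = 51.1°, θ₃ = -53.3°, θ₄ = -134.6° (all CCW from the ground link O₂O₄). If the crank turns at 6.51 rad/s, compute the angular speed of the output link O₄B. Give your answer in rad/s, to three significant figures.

ω₂ = 6.51 rad/s
Differentiating the loop-closure r₂e^{iθ₂}+r₃e^{iθ₃}=r₁+r₄e^{iθ₄} gives r₂ω₂e^{iθ₂}+r₃ω₃e^{iθ₃}=r₄ω₄e^{iθ₄}.
Eliminating the other unknown: ω₄ = r₂ω₂ sin(θ₂−θ₃) / [r₄ sin(θ₄−θ₃)].
Numerator sine = +0.96858; denominator sine = -0.98849.
Result = 0.055·6.51·(+0.96858) / (0.1392·(-0.98849)) = -2.5204 rad/s; magnitude 2.5204 rad/s.

2.52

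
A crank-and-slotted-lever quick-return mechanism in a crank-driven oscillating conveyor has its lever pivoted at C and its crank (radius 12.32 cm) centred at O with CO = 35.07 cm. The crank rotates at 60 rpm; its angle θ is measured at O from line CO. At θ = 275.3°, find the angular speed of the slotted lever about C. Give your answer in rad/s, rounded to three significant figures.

ω = 6.283 rad/s (from 60 rpm).
Crank pin A relative to C: A = (d + r cosθ, r sinθ); lever angle φ = atan2(r sinθ, d + r cosθ).
Differentiating tanφ: φ̇ = rω(d cosθ + r)/(d² + r² + 2dr cosθ).
d² + r² + 2dr cosθ = |CA|² = 0.146151 m²;  d cosθ + r = +0.15559 m.
|ω_lever| = |0.1232·6.283·+0.15559| / 0.146151 = 0.82411 rad/s.

0.824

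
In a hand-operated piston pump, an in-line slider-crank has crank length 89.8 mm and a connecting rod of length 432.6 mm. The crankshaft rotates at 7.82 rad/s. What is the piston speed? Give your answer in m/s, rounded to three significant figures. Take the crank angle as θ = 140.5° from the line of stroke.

0.374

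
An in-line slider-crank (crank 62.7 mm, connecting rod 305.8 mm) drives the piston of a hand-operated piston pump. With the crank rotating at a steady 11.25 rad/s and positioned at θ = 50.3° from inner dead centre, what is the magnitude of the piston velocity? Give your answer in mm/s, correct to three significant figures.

ω = 11.25 rad/s
For an in-line slider-crank, x = r cosθ + √(L² − r² sin²θ), so v = −rω sinθ·[1 + r cosθ/√(L² − r² sin²θ)].
With r = 0.0627 m, L = 0.3058 m, θ = 50.3°: √(L² − r² sin²θ) = 0.30197 m.
v = −0.0627·11.25·0.76940·[1 + 0.0627·0.63877/0.30197] = -0.6147 m/s.
|v| = 0.6147 m/s = 614.7 mm/s.

615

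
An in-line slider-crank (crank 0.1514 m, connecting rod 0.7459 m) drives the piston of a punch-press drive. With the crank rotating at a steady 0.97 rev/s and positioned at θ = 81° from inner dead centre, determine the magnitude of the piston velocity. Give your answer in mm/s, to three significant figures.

ω = 2π·0.97 = 6.095 rad/s
For an in-line slider-crank, x = r cosθ + √(L² − r² sin²θ), so v = −rω sinθ·[1 + r cosθ/√(L² − r² sin²θ)].
With r = 0.1514 m, L = 0.7459 m, θ = 81°: √(L² − r² sin²θ) = 0.73076 m.
v = −0.1514·6.095·0.98769·[1 + 0.1514·0.15643/0.73076] = -0.94091 m/s.
|v| = 0.94091 m/s = 940.91 mm/s.

941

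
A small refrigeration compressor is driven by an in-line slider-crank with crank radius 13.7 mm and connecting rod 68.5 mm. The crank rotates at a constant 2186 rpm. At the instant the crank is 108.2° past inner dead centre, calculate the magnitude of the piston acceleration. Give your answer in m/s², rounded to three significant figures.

341

ω = 2π·2186/60 = 228.9 rad/s
x(θ) = r cosθ + √(L² − r² sin²θ); with ω constant, a = ω²·d²x/dθ².
d²x/dθ² = −r cosθ − r²(cos2θ)/√u − r⁴ sin²2θ/(4u^{3/2}),  u = L² − r² sin²θ = 0.00452287 m².
Substituting r = 0.0137 m, L = 0.0685 m, θ = 108.2°: d²x/dθ² = +0.0065151 m.
a = ω²·d²x/dθ² = (228.9)²·(+0.0065151) = +341.41 m/s²;  |a| = 341.41 m/s².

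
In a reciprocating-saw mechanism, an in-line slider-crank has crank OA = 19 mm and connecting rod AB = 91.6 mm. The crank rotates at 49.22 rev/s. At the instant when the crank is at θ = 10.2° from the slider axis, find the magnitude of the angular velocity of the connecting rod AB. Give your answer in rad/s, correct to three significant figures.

63.2

ω = 309.3 rad/s (converted from 49.22 rev/s).
The rod makes angle φ with the slider axis where L sinφ = r sinθ; differentiating, L cosφ·φ̇ = r ω cosθ.
L cosφ = √(L² − r² sin²θ) = 0.091538 m.
|ω_rod| = r ω |cosθ| / √(L² − r² sin²θ) = 0.019·309.3·0.98420/0.091538 = 63.176 rad/s.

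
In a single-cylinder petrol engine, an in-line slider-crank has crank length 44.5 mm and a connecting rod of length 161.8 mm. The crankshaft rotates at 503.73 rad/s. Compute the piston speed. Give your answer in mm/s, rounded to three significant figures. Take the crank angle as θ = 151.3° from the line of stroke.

ω = 503.7 rad/s
For an in-line slider-crank, x = r cosθ + √(L² − r² sin²θ), so v = −rω sinθ·[1 + r cosθ/√(L² − r² sin²θ)].
With r = 0.0445 m, L = 0.1618 m, θ = 151.3°: √(L² − r² sin²θ) = 0.16038 m.
v = −0.0445·503.7·0.48022·[1 + 0.0445·-0.87715/0.16038] = -8.1448 m/s.
|v| = 8.1448 m/s = 8144.8 mm/s.

8140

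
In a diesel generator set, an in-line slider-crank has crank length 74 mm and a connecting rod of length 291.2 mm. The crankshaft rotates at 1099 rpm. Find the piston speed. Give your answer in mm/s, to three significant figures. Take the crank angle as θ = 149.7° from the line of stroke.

3350

ω = 2π·1099/60 = 115.1 rad/s
For an in-line slider-crank, x = r cosθ + √(L² − r² sin²θ), so v = −rω sinθ·[1 + r cosθ/√(L² − r² sin²θ)].
With r = 0.074 m, L = 0.2912 m, θ = 149.7°: √(L² − r² sin²θ) = 0.2888 m.
v = −0.074·115.1·0.50453·[1 + 0.074·-0.86340/0.2888] = -3.3462 m/s.
|v| = 3.3462 m/s = 3346.2 mm/s.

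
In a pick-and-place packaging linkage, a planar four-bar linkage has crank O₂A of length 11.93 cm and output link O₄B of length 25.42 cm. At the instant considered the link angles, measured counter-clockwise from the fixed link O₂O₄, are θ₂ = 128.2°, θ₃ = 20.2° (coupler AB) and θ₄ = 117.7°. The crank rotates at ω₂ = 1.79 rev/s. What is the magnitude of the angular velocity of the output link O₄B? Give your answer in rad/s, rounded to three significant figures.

ω₂ = 11.25 rad/s (from 1.79 rev/s).
Differentiating the loop-closure r₂e^{iθ₂}+r₃e^{iθ₃}=r₁+r₄e^{iθ₄} gives r₂ω₂e^{iθ₂}+r₃ω₃e^{iθ₃}=r₄ω₄e^{iθ₄}.
Eliminating the other unknown: ω₄ = r₂ω₂ sin(θ₂−θ₃) / [r₄ sin(θ₄−θ₃)].
Numerator sine = +0.95106; denominator sine = +0.99144.
Result = 0.1193·11.25·(+0.95106) / (0.2542·(+0.99144)) = +5.0633 rad/s; magnitude 5.0633 rad/s.

5.06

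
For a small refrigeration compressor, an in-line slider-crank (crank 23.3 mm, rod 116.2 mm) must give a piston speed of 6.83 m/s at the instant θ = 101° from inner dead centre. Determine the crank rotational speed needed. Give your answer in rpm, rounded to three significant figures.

2970

For an in-line slider-crank, |v_piston| = rω|sinθ|·[1 + r cosθ/√(L² − r² sin²θ)].
With r = 0.0233 m, L = 0.1162 m, θ = 101°: the bracketed kinematic factor |dx/dθ| = 0.021979 m.
ω = v/|dx/dθ| = 6.83/0.021979 = 310.75 rad/s.
N = 60ω/(2π) = 2967.4 rpm.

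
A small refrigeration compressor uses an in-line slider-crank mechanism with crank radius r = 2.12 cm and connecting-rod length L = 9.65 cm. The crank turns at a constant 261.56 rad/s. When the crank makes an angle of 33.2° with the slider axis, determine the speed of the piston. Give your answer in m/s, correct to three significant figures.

3.60

ω = 261.6 rad/s
For an in-line slider-crank, x = r cosθ + √(L² − r² sin²θ), so v = −rω sinθ·[1 + r cosθ/√(L² − r² sin²θ)].
With r = 0.0212 m, L = 0.0965 m, θ = 33.2°: √(L² − r² sin²θ) = 0.095799 m.
v = −0.0212·261.6·0.54756·[1 + 0.0212·0.83676/0.095799] = -3.5985 m/s.
|v| = 3.5985 m/s.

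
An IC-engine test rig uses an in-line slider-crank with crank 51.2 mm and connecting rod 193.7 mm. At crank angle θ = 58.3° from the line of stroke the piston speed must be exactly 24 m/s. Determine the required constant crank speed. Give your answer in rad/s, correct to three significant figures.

For an in-line slider-crank, |v_piston| = rω|sinθ|·[1 + r cosθ/√(L² − r² sin²θ)].
With r = 0.0512 m, L = 0.1937 m, θ = 58.3°: the bracketed kinematic factor |dx/dθ| = 0.049771 m.
ω = v/|dx/dθ| = 24/0.049771 = 482.21 rad/s.

482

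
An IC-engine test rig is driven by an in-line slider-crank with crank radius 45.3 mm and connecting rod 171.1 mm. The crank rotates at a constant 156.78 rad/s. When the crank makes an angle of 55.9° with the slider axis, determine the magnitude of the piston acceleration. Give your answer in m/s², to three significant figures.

517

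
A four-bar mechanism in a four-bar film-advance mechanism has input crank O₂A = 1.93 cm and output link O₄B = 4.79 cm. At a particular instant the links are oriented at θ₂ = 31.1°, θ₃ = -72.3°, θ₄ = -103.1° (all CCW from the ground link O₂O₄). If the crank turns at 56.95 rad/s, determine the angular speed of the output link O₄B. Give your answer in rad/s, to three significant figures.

ω₂ = 56.95 rad/s
Differentiating the loop-closure r₂e^{iθ₂}+r₃e^{iθ₃}=r₁+r₄e^{iθ₄} gives r₂ω₂e^{iθ₂}+r₃ω₃e^{iθ₃}=r₄ω₄e^{iθ₄}.
Eliminating the other unknown: ω₄ = r₂ω₂ sin(θ₂−θ₃) / [r₄ sin(θ₄−θ₃)].
Numerator sine = +0.97278; denominator sine = -0.51204.
Result = 0.0193·56.95·(+0.97278) / (0.0479·(-0.51204)) = -43.594 rad/s; magnitude 43.594 rad/s.

43.6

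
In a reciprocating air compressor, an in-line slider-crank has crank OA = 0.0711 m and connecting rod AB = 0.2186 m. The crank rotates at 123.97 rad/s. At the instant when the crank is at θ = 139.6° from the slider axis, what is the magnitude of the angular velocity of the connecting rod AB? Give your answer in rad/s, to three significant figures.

31.4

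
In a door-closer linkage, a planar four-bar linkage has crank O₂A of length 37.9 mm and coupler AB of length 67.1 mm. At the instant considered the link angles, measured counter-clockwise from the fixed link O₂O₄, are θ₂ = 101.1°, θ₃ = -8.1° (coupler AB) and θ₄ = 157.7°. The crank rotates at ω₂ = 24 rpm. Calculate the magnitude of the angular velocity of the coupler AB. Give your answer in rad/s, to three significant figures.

ω₂ = 2.513 rad/s (from 24 rpm).
Differentiating the loop-closure r₂e^{iθ₂}+r₃e^{iθ₃}=r₁+r₄e^{iθ₄} gives r₂ω₂e^{iθ₂}+r₃ω₃e^{iθ₃}=r₄ω₄e^{iθ₄}.
Eliminating the other unknown: ω₃ = r₂ω₂ sin(θ₄−θ₂) / [r₃ sin(θ₃−θ₄)].
Numerator sine = +0.83485; denominator sine = -0.24531.
Result = 0.0379·2.513·(+0.83485) / (0.0671·(-0.24531)) = -4.8312 rad/s; magnitude 4.8312 rad/s.

4.83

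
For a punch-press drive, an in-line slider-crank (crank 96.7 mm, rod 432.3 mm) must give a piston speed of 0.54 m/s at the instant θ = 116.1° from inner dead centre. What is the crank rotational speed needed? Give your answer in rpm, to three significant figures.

66.0

For an in-line slider-crank, |v_piston| = rω|sinθ|·[1 + r cosθ/√(L² − r² sin²θ)].
With r = 0.0967 m, L = 0.4323 m, θ = 116.1°: the bracketed kinematic factor |dx/dθ| = 0.078116 m.
ω = v/|dx/dθ| = 0.54/0.078116 = 6.9128 rad/s.
N = 60ω/(2π) = 66.013 rpm.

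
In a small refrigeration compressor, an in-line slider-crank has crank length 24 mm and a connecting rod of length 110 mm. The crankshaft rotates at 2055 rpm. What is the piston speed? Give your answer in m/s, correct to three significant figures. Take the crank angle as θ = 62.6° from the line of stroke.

ω = 2π·2055/60 = 215.2 rad/s
For an in-line slider-crank, x = r cosθ + √(L² − r² sin²θ), so v = −rω sinθ·[1 + r cosθ/√(L² − r² sin²θ)].
With r = 0.024 m, L = 0.11 m, θ = 62.6°: √(L² − r² sin²θ) = 0.10792 m.
v = −0.024·215.2·0.88782·[1 + 0.024·0.46020/0.10792] = -5.0547 m/s.
|v| = 5.0547 m/s.

5.05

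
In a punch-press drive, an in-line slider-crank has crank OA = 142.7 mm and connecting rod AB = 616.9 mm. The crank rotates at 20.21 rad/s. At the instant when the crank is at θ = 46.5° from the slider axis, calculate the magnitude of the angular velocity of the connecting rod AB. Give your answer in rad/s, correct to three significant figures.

ω = 20.21 rad/s
The rod makes angle φ with the slider axis where L sinφ = r sinθ; differentiating, L cosφ·φ̇ = r ω cosθ.
L cosφ = √(L² − r² sin²θ) = 0.60815 m.
|ω_rod| = r ω |cosθ| / √(L² − r² sin²θ) = 0.1427·20.21·0.68835/0.60815 = 3.2643 rad/s.

3.26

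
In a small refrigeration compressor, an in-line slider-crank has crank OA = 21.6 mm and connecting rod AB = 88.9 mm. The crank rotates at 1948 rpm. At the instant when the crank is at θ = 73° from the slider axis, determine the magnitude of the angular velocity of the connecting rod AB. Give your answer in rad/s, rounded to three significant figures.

ω = 204 rad/s (converted from 1948 rpm).
The rod makes angle φ with the slider axis where L sinφ = r sinθ; differentiating, L cosφ·φ̇ = r ω cosθ.
L cosφ = √(L² − r² sin²θ) = 0.086467 m.
|ω_rod| = r ω |cosθ| / √(L² − r² sin²θ) = 0.0216·204·0.29237/0.086467 = 14.899 rad/s.

14.9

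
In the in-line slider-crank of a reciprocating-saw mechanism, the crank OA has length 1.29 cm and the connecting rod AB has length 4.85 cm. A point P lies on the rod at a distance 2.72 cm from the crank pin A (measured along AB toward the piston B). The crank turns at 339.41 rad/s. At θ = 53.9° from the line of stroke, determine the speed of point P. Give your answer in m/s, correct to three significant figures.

4.02

ω = 339.4 rad/s.  Crank-pin speed |V_A| = rω = 4.3784 m/s, perpendicular to OA.
Rod angle: sinφ = −(r/L) sinθ ⇒ φ = -12.410°; ω_rod = −rω cosθ/√(L²−r²sin²θ) = -54.463 rad/s.
V_P = V_A + ω_rod × AP, with AP = 0.0272 m along the rod.
Components: V_Px = −rω sinθ − a·ω_rod·sinφ = -3.8561 m/s;  V_Py = rω cosθ + a·ω_rod·cosφ = +1.133 m/s.
|V_P| = √(V_Px² + V_Py²) = 4.0191 m/s.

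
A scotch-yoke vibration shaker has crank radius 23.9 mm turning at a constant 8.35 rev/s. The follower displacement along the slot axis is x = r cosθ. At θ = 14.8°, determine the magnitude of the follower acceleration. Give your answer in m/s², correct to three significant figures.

ω = 52.46 rad/s (from 8.35 rev/s).
x = r cosθ ⇒ ẍ = −rω² cosθ (ω constant).
|a| = rω²|cosθ| = 0.0239·(52.46)²·|cos 14.8°| = 63.603 m/s².

63.6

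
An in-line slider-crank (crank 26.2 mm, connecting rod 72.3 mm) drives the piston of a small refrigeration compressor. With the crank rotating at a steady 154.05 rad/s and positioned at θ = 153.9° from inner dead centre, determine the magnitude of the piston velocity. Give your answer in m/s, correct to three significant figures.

1.19

ω = 154.1 rad/s
For an in-line slider-crank, x = r cosθ + √(L² − r² sin²θ), so v = −rω sinθ·[1 + r cosθ/√(L² − r² sin²θ)].
With r = 0.0262 m, L = 0.0723 m, θ = 153.9°: √(L² − r² sin²θ) = 0.071375 m.
v = −0.0262·154.1·0.43994·[1 + 0.0262·-0.89803/0.071375] = -1.1903 m/s.
|v| = 1.1903 m/s.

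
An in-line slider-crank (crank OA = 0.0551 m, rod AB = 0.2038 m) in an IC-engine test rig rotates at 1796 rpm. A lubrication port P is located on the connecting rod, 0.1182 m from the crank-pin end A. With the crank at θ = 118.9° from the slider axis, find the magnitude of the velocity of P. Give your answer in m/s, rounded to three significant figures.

8.63

ω = 188.1 rad/s.  Crank-pin speed |V_A| = rω = 10.363 m/s, perpendicular to OA.
Rod angle: sinφ = −(r/L) sinθ ⇒ φ = -13.691°; ω_rod = −rω cosθ/√(L²−r²sin²θ) = +25.293 rad/s.
V_P = V_A + ω_rod × AP, with AP = 0.1182 m along the rod.
Components: V_Px = −rω sinθ − a·ω_rod·sinφ = -8.3648 m/s;  V_Py = rω cosθ + a·ω_rod·cosφ = -2.1036 m/s.
|V_P| = √(V_Px² + V_Py²) = 8.6253 m/s.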